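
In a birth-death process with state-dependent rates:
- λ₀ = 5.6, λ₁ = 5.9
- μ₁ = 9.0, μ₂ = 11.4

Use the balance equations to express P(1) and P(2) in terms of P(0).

Balance equations:
State 0: λ₀P₀ = μ₁P₁ → P₁ = (λ₀/μ₁)P₀ = (5.6/9.0)P₀ = 0.6222P₀
State 1: P₂ = (λ₀λ₁)/(μ₁μ₂)P₀ = (5.6×5.9)/(9.0×11.4)P₀ = 0.3220P₀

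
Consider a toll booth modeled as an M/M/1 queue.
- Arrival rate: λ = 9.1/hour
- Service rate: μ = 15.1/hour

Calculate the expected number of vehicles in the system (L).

ρ = λ/μ = 9.1/15.1 = 0.6026
For M/M/1: L = λ/(μ-λ)
L = 9.1/(15.1-9.1) = 9.1/6.00
L = 1.5167 vehicles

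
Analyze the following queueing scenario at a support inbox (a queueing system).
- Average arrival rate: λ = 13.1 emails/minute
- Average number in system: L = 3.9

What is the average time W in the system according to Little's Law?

Little's Law: L = λW, so W = L/λ
W = 3.9/13.1 = 0.2977 minutes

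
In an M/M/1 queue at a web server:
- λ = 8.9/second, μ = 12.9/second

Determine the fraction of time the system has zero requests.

ρ = λ/μ = 8.9/12.9 = 0.6899
P(0) = 1 - ρ = 1 - 0.6899 = 0.3101
The server is idle 31.01% of the time.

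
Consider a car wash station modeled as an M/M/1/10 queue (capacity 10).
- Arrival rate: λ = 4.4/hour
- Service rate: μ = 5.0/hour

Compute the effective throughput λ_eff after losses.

ρ = λ/μ = 4.4/5.0 = 0.8800
P₀ = (1-ρ)/(1-ρ^(K+1)) = (1-0.8800)/(1-0.8800^11) = 0.1200/0.7549 = 0.1590
P_K = P₀×ρ^K = 0.15896 × 0.8800^10 = 0.15896 × 0.27850 = 0.04427
λ_eff = λ(1-P_K) = 4.4 × (1 - 0.04427) = 4.4 × 0.95573 = 4.2052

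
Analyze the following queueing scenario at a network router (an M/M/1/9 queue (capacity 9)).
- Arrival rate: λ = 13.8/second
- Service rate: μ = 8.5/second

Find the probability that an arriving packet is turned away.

ρ = λ/μ = 13.8/8.5 = 1.62353
P₀ = (1-ρ)/(1-ρ^(K+1)) = (1-1.62353)/(1-1.62353^10) = -0.6235/-126.2340 = 0.004939
P_K = P₀×ρ^K = 0.004939 × 1.62353^9 = 0.004939 × 78.3687 = 0.3871
Blocking probability = 38.71%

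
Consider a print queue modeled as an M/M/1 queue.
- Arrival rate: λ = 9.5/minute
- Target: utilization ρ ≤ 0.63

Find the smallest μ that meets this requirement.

ρ = λ/μ, so μ = λ/ρ
μ ≥ 9.5/0.63 = 15.0794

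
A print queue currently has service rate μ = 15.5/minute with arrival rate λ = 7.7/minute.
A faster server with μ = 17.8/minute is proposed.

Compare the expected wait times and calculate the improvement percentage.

System 1: ρ₁ = 7.7/15.5 = 0.4968, W₁ = 1/(15.5-7.7) = 0.1282
System 2: ρ₂ = 7.7/17.8 = 0.4326, W₂ = 1/(17.8-7.7) = 0.09901
Improvement: (W₁-W₂)/W₁ = (0.1282-0.09901)/0.1282 = 22.77%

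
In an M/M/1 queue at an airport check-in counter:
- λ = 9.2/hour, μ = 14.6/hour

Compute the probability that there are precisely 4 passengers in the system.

ρ = λ/μ = 9.2/14.6 = 0.63014
P(n) = (1-ρ)ρⁿ
P(4) = (1-0.63014) × 0.63014^4
P(4) = 0.36986 × 0.15767
P(4) = 0.05832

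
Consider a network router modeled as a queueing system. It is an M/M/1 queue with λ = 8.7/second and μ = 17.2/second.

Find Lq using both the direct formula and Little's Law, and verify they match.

Method 1 (direct): Lq = λ²/(μ(μ-λ)) = 75.69/(17.2 × 8.50) = 0.5177

Method 2 (Little's Law):
W = 1/(μ-λ) = 1/8.50 = 0.11765
Wq = W - 1/μ = 0.11765 - 0.058140 = 0.05951
Lq = λWq = 8.7 × 0.05951 = 0.5177 ✔ (matches Method 1)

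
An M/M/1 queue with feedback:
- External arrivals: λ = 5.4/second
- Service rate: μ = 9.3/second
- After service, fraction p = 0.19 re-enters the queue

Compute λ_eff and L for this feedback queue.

Effective arrival rate: λ_eff = λ/(1-p) = 5.4/(1-0.19) = 5.4/0.81 = 6.66667
ρ = λ_eff/μ = 6.66667/9.3 = 0.716846
L = ρ/(1-ρ) = 0.716846/(1-0.716846) = 2.5316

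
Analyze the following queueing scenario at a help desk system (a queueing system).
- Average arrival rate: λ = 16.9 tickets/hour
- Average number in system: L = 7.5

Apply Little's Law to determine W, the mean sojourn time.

Little's Law: L = λW, so W = L/λ
W = 7.5/16.9 = 0.4438 hours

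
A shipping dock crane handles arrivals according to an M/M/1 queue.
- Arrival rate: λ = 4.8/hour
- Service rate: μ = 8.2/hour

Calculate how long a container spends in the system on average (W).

First, compute utilization: ρ = λ/μ = 4.8/8.2 = 0.5854
For M/M/1: W = 1/(μ-λ)
W = 1/(8.2-4.8) = 1/3.40
W = 0.2941 hours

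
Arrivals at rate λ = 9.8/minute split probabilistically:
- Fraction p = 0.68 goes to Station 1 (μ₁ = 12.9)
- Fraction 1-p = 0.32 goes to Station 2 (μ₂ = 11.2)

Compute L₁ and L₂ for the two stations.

Effective rates: λ₁ = 9.8×0.68 = 6.664, λ₂ = 9.8×0.32 = 3.136
Station 1: ρ₁ = 6.664/12.9 = 0.51659, L₁ = ρ₁/(1-ρ₁) = 0.51659/(1-0.51659) = 1.0686
Station 2: ρ₂ = 3.136/11.2 = 0.2800, L₂ = ρ₂/(1-ρ₂) = 0.2800/(1-0.2800) = 0.3889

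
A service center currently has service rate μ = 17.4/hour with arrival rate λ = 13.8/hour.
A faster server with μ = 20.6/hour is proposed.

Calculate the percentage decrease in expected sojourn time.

System 1: ρ₁ = 13.8/17.4 = 0.7931, W₁ = 1/(17.4-13.8) = 0.27778
System 2: ρ₂ = 13.8/20.6 = 0.6699, W₂ = 1/(20.6-13.8) = 0.14706
Improvement: (W₁-W₂)/W₁ = (0.27778-0.14706)/0.27778 = 47.06%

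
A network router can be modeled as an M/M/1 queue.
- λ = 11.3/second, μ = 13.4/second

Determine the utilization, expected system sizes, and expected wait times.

Step 1: ρ = λ/μ = 11.3/13.4 = 0.8433
Step 2: L = λ/(μ-λ) = 11.3/2.10 = 5.3810
Step 3: Lq = λ²/(μ(μ-λ)) = 127.69/(13.4×2.10) = 4.5377
Step 4: W = 1/(μ-λ) = 1/2.10 = 0.4761905
Step 5: Wq = λ/(μ(μ-λ)) = 11.3/(13.4×2.10) = 0.4016
Step 6: P(0) = 1-ρ = 0.1567
Verify: L = λW = 11.3×0.4761905 = 5.3810 ✔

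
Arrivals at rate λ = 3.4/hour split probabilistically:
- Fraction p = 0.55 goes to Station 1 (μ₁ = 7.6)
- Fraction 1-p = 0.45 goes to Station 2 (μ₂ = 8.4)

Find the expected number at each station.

Effective rates: λ₁ = 3.4×0.55 = 1.87, λ₂ = 3.4×0.45 = 1.53
Station 1: ρ₁ = 1.87/7.6 = 0.2461, L₁ = ρ₁/(1-ρ₁) = 0.2461/(1-0.2461) = 0.3264
Station 2: ρ₂ = 1.53/8.4 = 0.18214, L₂ = ρ₂/(1-ρ₂) = 0.18214/(1-0.18214) = 0.2227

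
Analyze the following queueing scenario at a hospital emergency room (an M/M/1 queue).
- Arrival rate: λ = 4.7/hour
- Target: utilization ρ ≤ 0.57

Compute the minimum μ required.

ρ = λ/μ, so μ = λ/ρ
μ ≥ 4.7/0.57 = 8.2456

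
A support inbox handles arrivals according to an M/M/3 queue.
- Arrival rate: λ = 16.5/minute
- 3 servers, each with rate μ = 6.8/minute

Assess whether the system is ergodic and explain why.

Stability requires ρ = λ/(cμ) < 1
ρ = 16.5/(3 × 6.8) = 16.5/20.40 = 0.8088
Since 0.8088 < 1, the system is STABLE.
The servers are busy 80.88% of the time.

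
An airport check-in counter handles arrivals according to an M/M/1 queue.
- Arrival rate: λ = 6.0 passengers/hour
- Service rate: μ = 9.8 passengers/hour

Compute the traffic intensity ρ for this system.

Server utilization: ρ = λ/μ
ρ = 6.0/9.8 = 0.6122
The server is busy 61.22% of the time.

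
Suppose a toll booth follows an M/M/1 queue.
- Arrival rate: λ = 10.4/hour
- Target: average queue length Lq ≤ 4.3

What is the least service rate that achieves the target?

For M/M/1: Lq = λ²/(μ(μ-λ))
Need Lq ≤ 4.3, i.e. μ(μ-λ) ≥ λ²/4.3
μ² - 10.4μ - 108.16/4.3 ≥ 0  →  μ² - 10.4μ - 25.1535 ≥ 0
Quadratic formula (positive root): μ = [λ + √(λ² + 4×25.1535)]/2
Discriminant: 108.16 + 4×25.1535 = 208.7740, √208.7740 = 14.4490
μ ≥ (10.4 + 14.4490)/2 = 12.4245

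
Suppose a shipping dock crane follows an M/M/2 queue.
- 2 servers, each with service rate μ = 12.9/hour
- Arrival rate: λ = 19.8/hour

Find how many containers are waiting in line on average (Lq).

Traffic intensity: ρ = λ/(cμ) = 19.8/(2×12.9) = 0.7674
Since ρ = 0.7674 < 1, system is stable.
Offered load a = λ/μ = cρ = 19.8/12.9 = 1.5349
P₀ = [ Σₙ₌₀^1 aⁿ/n! + a^2/(2!(1-ρ)) ]⁻¹
Σ = a^0/0! + a^1/1! = 1.0000 + 1.5349 = 2.5349
a^2/(2!(1-ρ)) = 2.3559/(2 × 0.23256) = 5.0651
P₀ = 1/(2.5349 + 5.0651) = 0.1316
Lq = P₀·a^2·ρ / (2!(1-ρ)²) = 0.131579 × 2.35587 × 0.767442 / (2 × 0.0540833) = 2.1993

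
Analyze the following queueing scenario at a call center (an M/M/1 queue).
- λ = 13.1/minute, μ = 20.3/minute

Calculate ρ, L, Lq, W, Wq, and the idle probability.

Step 1: ρ = λ/μ = 13.1/20.3 = 0.6453
Step 2: L = λ/(μ-λ) = 13.1/7.20 = 1.8194
Step 3: Lq = λ²/(μ(μ-λ)) = 171.61/(20.3×7.20) = 1.1741
Step 4: W = 1/(μ-λ) = 1/7.20 = 0.138889
Step 5: Wq = λ/(μ(μ-λ)) = 13.1/(20.3×7.20) = 0.08963
Step 6: P(0) = 1-ρ = 0.3547
Verify: L = λW = 13.1×0.138889 = 1.8194 ✔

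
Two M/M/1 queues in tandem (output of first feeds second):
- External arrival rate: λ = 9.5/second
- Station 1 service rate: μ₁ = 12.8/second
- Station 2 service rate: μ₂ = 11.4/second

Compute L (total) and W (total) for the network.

By Jackson's theorem, each station behaves as independent M/M/1.
Station 1: ρ₁ = 9.5/12.8 = 0.7422, L₁ = ρ₁/(1-ρ₁) = λ/(μ₁-λ) = 9.5/3.30 = 2.8788
Station 2: ρ₂ = 9.5/11.4 = 0.8333, L₂ = ρ₂/(1-ρ₂) = λ/(μ₂-λ) = 9.5/1.90 = 5.0000
Total: L = L₁ + L₂ = 2.8788 + 5.0000 = 7.8788
W = L/λ = 7.8788/9.5 = 0.8293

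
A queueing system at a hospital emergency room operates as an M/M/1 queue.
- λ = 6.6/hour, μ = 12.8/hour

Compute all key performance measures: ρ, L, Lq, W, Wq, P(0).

Step 1: ρ = λ/μ = 6.6/12.8 = 0.5156
Step 2: L = λ/(μ-λ) = 6.6/6.20 = 1.0645
Step 3: Lq = λ²/(μ(μ-λ)) = 43.56/(12.8×6.20) = 0.5489
Step 4: W = 1/(μ-λ) = 1/6.20 = 0.16129
Step 5: Wq = λ/(μ(μ-λ)) = 6.6/(12.8×6.20) = 0.08317
Step 6: P(0) = 1-ρ = 0.4844
Verify: L = λW = 6.6×0.16129 = 1.0645 ✔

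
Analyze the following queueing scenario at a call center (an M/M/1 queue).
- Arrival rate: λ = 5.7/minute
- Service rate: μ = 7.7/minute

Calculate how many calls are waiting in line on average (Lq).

ρ = λ/μ = 5.7/7.7 = 0.7403
For M/M/1: Lq = λ²/(μ(μ-λ))
Lq = 32.49/(7.7 × 2.00)
Lq = 2.1097 calls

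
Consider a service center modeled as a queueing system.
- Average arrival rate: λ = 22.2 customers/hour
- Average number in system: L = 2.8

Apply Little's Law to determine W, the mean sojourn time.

Little's Law: L = λW, so W = L/λ
W = 2.8/22.2 = 0.1261 hours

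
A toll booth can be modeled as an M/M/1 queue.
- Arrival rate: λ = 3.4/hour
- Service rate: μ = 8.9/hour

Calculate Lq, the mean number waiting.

ρ = λ/μ = 3.4/8.9 = 0.3820
For M/M/1: Lq = λ²/(μ(μ-λ))
Lq = 11.56/(8.9 × 5.50)
Lq = 0.2362 vehicles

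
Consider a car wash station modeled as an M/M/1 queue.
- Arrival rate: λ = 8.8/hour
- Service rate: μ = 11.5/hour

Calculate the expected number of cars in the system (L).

ρ = λ/μ = 8.8/11.5 = 0.7652
For M/M/1: L = λ/(μ-λ)
L = 8.8/(11.5-8.8) = 8.8/2.70
L = 3.2593 cars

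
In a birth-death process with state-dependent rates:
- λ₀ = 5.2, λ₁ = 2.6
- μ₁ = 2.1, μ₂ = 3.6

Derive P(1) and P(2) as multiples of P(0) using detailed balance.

Balance equations:
State 0: λ₀P₀ = μ₁P₁ → P₁ = (λ₀/μ₁)P₀ = (5.2/2.1)P₀ = 2.4762P₀
State 1: P₂ = (λ₀λ₁)/(μ₁μ₂)P₀ = (5.2×2.6)/(2.1×3.6)P₀ = 1.7884P₀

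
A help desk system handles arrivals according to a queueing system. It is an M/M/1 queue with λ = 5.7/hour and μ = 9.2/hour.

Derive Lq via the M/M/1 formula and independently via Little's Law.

Method 1 (direct): Lq = λ²/(μ(μ-λ)) = 32.49/(9.2 × 3.50) = 1.0090

Method 2 (Little's Law):
W = 1/(μ-λ) = 1/3.50 = 0.285714
Wq = W - 1/μ = 0.285714 - 0.108696 = 0.17702
Lq = λWq = 5.7 × 0.17702 = 1.0090 ✔ (matches Method 1)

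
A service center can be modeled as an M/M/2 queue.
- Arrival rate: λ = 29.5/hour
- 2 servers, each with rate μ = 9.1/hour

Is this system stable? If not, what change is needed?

Stability requires ρ = λ/(cμ) < 1
ρ = 29.5/(2 × 9.1) = 29.5/18.20 = 1.6209
Since 1.6209 ≥ 1, the system is UNSTABLE.
Need c > λ/μ = 29.5/9.1 = 3.24.
Minimum servers needed: c = 4.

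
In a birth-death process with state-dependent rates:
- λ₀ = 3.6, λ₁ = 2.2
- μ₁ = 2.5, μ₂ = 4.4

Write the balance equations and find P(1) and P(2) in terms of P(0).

Balance equations:
State 0: λ₀P₀ = μ₁P₁ → P₁ = (λ₀/μ₁)P₀ = (3.6/2.5)P₀ = 1.4400P₀
State 1: P₂ = (λ₀λ₁)/(μ₁μ₂)P₀ = (3.6×2.2)/(2.5×4.4)P₀ = 0.7200P₀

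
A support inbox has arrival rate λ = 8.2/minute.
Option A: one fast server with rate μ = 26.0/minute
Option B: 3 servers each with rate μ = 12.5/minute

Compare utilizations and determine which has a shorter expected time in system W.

Option A: single server μ = 26.0 (M/M/1)
  ρ_A = 8.2/26.0 = 0.3154
  W_A = 1/(μ-λ) = 1/(26.0-8.2) = 1/17.80 = 0.05618

Option B: 3 servers μ = 12.5 (M/M/3)
  ρ_B = λ/(cμ) = 8.2/(3×12.5) = 0.2187
  Offered load a = λ/μ = cρ = 8.2/12.5 = 0.6560
  P₀ = [ Σₙ₌₀^2 aⁿ/n! + a^3/(3!(1-ρ)) ]⁻¹
  Σ = a^0/0! + a^1/1! + a^2/2! = 1.0000 + 0.6560 + 0.2152 = 1.8712
  a^3/(3!(1-ρ)) = 0.2823/(6 × 0.7813) = 0.06022
  P₀ = 1/(1.8712 + 0.06022) = 0.5178
  Lq = P₀·a^3·ρ / (3!(1-ρ)²) = 0.51776 × 0.28230 × 0.21867 / (6 × 0.61048) = 0.008726
  Wq_B = Lq/λ = 0.008726/8.2 = 0.001064
  W_B = Wq_B + 1/μ = 0.001064 + 0.08000 = 0.08106

Since W_A = 0.05618 < W_B = 0.08106, Option A (single fast server) has the shorter time in system.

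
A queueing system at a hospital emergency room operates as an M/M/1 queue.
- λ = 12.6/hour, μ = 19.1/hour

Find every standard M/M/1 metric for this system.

Step 1: ρ = λ/μ = 12.6/19.1 = 0.6597
Step 2: L = λ/(μ-λ) = 12.6/6.50 = 1.9385
Step 3: Lq = λ²/(μ(μ-λ)) = 158.76/(19.1×6.50) = 1.2788
Step 4: W = 1/(μ-λ) = 1/6.50 = 0.15385
Step 5: Wq = λ/(μ(μ-λ)) = 12.6/(19.1×6.50) = 0.1015
Step 6: P(0) = 1-ρ = 0.3403
Verify: L = λW = 12.6×0.15385 = 1.9385 ✔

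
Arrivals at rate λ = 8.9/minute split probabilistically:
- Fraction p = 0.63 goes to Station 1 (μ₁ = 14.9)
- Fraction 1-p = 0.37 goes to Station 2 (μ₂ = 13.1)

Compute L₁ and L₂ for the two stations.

Effective rates: λ₁ = 8.9×0.63 = 5.607, λ₂ = 8.9×0.37 = 3.293
Station 1: ρ₁ = 5.607/14.9 = 0.37631, L₁ = ρ₁/(1-ρ₁) = 0.37631/(1-0.37631) = 0.6034
Station 2: ρ₂ = 3.293/13.1 = 0.2514, L₂ = ρ₂/(1-ρ₂) = 0.2514/(1-0.2514) = 0.3358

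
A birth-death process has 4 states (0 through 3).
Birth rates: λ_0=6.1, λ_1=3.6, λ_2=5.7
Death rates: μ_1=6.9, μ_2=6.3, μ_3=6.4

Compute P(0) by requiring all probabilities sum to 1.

Ratios P(n)/P(0) = (λ₀···λₙ₋₁)/(μ₁···μₙ):
P(1)/P(0) = (6.1)/(6.9) = 0.8841
P(2)/P(0) = (6.1×3.6)/(6.9×6.3) = 0.5052
P(3)/P(0) = (6.1×3.6×5.7)/(6.9×6.3×6.4) = 0.4499

Normalization: ∑ P(n) = 1
P(0) × (1.0000 + 0.8841 + 0.5052 + 0.4499) = 1
P(0) × 2.8392 = 1
P(0) = 1/2.8392 = 0.3522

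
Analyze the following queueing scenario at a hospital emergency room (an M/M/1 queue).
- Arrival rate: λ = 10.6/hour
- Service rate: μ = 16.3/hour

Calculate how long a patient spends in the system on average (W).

First, compute utilization: ρ = λ/μ = 10.6/16.3 = 0.6503
For M/M/1: W = 1/(μ-λ)
W = 1/(16.3-10.6) = 1/5.70
W = 0.1754 hours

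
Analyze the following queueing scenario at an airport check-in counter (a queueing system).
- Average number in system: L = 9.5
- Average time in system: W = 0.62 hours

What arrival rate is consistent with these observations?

Little's Law: L = λW, so λ = L/W
λ = 9.5/0.62 = 15.3226 passengers/hour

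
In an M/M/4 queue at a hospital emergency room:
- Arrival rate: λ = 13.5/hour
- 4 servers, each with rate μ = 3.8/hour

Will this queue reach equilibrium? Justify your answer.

Stability requires ρ = λ/(cμ) < 1
ρ = 13.5/(4 × 3.8) = 13.5/15.20 = 0.8882
Since 0.8882 < 1, the system is STABLE.
The servers are busy 88.82% of the time.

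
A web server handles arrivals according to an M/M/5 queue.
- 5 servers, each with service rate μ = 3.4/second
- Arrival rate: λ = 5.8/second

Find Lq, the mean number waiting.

Traffic intensity: ρ = λ/(cμ) = 5.8/(5×3.4) = 0.3412
Since ρ = 0.3412 < 1, system is stable.
Offered load a = λ/μ = cρ = 5.8/3.4 = 1.7059
P₀ = [ Σₙ₌₀^4 aⁿ/n! + a^5/(5!(1-ρ)) ]⁻¹
Σ = a^0/0! + a^1/1! + a^2/2! + a^3/3! + a^4/4! = 1.0000 + 1.7059 + 1.4550 + 0.8274 + 0.3528 = 5.3411
a^5/(5!(1-ρ)) = 14.4459/(120 × 0.6588) = 0.1827
P₀ = 1/(5.3411 + 0.1827) = 0.1810
Lq = P₀·a^5·ρ / (5!(1-ρ)²) = 0.1810 × 14.4459 × 0.3412 / (120 × 0.4340) = 0.01713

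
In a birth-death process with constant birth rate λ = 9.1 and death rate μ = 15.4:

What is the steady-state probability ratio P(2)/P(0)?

For constant rates: P(n)/P(0) = (λ/μ)^n
P(2)/P(0) = (9.1/15.4)^2 = 0.5909^2 = 0.3492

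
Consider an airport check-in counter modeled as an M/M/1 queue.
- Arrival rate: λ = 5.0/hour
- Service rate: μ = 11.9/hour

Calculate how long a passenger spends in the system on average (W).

First, compute utilization: ρ = λ/μ = 5.0/11.9 = 0.4202
For M/M/1: W = 1/(μ-λ)
W = 1/(11.9-5.0) = 1/6.90
W = 0.1449 hours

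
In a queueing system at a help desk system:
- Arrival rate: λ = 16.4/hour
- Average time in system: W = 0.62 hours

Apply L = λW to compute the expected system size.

Little's Law: L = λW
L = 16.4 × 0.62 = 10.1680 tickets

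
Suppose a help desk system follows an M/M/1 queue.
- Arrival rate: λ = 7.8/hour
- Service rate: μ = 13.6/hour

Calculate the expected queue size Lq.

ρ = λ/μ = 7.8/13.6 = 0.5735
For M/M/1: Lq = λ²/(μ(μ-λ))
Lq = 60.84/(13.6 × 5.80)
Lq = 0.7713 tickets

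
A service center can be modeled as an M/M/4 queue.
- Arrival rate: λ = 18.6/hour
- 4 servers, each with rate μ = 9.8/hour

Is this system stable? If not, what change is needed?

Stability requires ρ = λ/(cμ) < 1
ρ = 18.6/(4 × 9.8) = 18.6/39.20 = 0.4745
Since 0.4745 < 1, the system is STABLE.
The servers are busy 47.45% of the time.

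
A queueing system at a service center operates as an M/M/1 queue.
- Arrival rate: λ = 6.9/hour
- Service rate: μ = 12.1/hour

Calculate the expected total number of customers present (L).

ρ = λ/μ = 6.9/12.1 = 0.5702
For M/M/1: L = λ/(μ-λ)
L = 6.9/(12.1-6.9) = 6.9/5.20
L = 1.3269 customers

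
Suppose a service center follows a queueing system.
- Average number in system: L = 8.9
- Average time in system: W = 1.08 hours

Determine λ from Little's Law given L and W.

Little's Law: L = λW, so λ = L/W
λ = 8.9/1.08 = 8.2407 customers/hour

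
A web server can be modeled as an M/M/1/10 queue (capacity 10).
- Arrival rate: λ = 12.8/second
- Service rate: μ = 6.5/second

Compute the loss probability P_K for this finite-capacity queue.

ρ = λ/μ = 12.8/6.5 = 1.96923
P₀ = (1-ρ)/(1-ρ^(K+1)) = (1-1.96923)/(1-1.96923^11) = -0.9692/-1725.8749 = 0.0005616
P_K = P₀×ρ^K = 0.0005616 × 1.96923^10 = 0.0005616 × 876.9290 = 0.4925
Blocking probability = 49.25%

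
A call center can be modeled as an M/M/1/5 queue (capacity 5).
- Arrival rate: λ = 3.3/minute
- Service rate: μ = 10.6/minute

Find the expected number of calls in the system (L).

ρ = λ/μ = 3.3/10.6 = 0.31132
P₀ = (1-ρ)/(1-ρ^(K+1)) = (1-0.31132)/(1-0.31132^6) = 0.6887/0.9991 = 0.6893
P_K = P₀×ρ^K = 0.6893 × 0.31132^5 = 0.6893 × 0.002924 = 0.002016
L = ρ[1 - (K+1)ρ^K + Kρ^(K+1)] / [(1-ρ)(1-ρ^(K+1))]
L = 0.31132 × (1 - 6×0.002924 + 5×0.0009104) / ((1 - 0.31132) × (1 - 0.0009104)) = 0.4466 calls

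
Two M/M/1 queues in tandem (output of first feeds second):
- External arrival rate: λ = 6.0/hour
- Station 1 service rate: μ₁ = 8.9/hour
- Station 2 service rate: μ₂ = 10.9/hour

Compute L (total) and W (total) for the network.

By Jackson's theorem, each station behaves as independent M/M/1.
Station 1: ρ₁ = 6.0/8.9 = 0.6742, L₁ = ρ₁/(1-ρ₁) = λ/(μ₁-λ) = 6.0/2.90 = 2.0690
Station 2: ρ₂ = 6.0/10.9 = 0.5505, L₂ = ρ₂/(1-ρ₂) = λ/(μ₂-λ) = 6.0/4.90 = 1.2245
Total: L = L₁ + L₂ = 2.0690 + 1.2245 = 3.2935
W = L/λ = 3.2935/6.0 = 0.5489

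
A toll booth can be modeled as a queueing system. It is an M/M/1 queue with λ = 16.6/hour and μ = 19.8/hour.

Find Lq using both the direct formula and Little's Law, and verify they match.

Method 1 (direct): Lq = λ²/(μ(μ-λ)) = 275.56/(19.8 × 3.20) = 4.3491

Method 2 (Little's Law):
W = 1/(μ-λ) = 1/3.20 = 0.31250
Wq = W - 1/μ = 0.31250 - 0.050505 = 0.261995
Lq = λWq = 16.6 × 0.261995 = 4.3491 ✔ (matches Method 1)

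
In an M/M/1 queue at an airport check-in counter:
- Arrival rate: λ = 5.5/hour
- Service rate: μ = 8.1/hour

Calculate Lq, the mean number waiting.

ρ = λ/μ = 5.5/8.1 = 0.6790
For M/M/1: Lq = λ²/(μ(μ-λ))
Lq = 30.25/(8.1 × 2.60)
Lq = 1.4364 passengers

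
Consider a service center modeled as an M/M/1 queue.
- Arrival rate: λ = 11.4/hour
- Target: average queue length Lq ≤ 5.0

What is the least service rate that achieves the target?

For M/M/1: Lq = λ²/(μ(μ-λ))
Need Lq ≤ 5.0, i.e. μ(μ-λ) ≥ λ²/5.0
μ² - 11.4μ - 129.96/5.0 ≥ 0  →  μ² - 11.4μ - 25.9920 ≥ 0
Quadratic formula (positive root): μ = [λ + √(λ² + 4×25.9920)]/2
Discriminant: 129.96 + 4×25.9920 = 233.9280, √233.9280 = 15.2947
μ ≥ (11.4 + 15.2947)/2 = 13.3474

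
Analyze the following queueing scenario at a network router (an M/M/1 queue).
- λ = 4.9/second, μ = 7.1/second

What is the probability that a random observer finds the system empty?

ρ = λ/μ = 4.9/7.1 = 0.6901
P(0) = 1 - ρ = 1 - 0.6901 = 0.3099
The server is idle 30.99% of the time.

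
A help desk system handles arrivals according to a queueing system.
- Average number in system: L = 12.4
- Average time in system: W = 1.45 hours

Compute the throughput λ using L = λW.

Little's Law: L = λW, so λ = L/W
λ = 12.4/1.45 = 8.5517 tickets/hour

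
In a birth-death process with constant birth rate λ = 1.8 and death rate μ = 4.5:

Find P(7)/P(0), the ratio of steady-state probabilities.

For constant rates: P(n)/P(0) = (λ/μ)^n
P(7)/P(0) = (1.8/4.5)^7 = 0.4000^7 = 0.001638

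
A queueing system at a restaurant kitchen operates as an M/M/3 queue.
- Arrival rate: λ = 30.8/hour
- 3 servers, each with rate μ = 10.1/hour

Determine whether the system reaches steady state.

Stability requires ρ = λ/(cμ) < 1
ρ = 30.8/(3 × 10.1) = 30.8/30.30 = 1.0165
Since 1.0165 ≥ 1, the system is UNSTABLE.
Need c > λ/μ = 30.8/10.1 = 3.05.
Minimum servers needed: c = 4.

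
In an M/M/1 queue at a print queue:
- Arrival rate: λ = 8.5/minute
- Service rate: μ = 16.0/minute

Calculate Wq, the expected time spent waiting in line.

First, compute utilization: ρ = λ/μ = 8.5/16.0 = 0.5312
For M/M/1: Wq = λ/(μ(μ-λ))
Wq = 8.5/(16.0 × (16.0-8.5))
Wq = 8.5/(16.0 × 7.50)
Wq = 0.07083 minutes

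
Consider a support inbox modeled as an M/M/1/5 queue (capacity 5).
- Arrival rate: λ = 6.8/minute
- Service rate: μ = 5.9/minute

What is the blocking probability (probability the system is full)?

ρ = λ/μ = 6.8/5.9 = 1.15254
P₀ = (1-ρ)/(1-ρ^(K+1)) = (1-1.15254)/(1-1.15254^6) = -0.1525/-1.3439 = 0.1135
P_K = P₀×ρ^K = 0.1135 × 1.15254^5 = 0.1135 × 2.0337 = 0.2308
Blocking probability = 23.08%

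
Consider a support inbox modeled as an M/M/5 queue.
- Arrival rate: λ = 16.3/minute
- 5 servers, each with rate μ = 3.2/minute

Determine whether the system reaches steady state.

Stability requires ρ = λ/(cμ) < 1
ρ = 16.3/(5 × 3.2) = 16.3/16.00 = 1.0188
Since 1.0188 ≥ 1, the system is UNSTABLE.
Need c > λ/μ = 16.3/3.2 = 5.09.
Minimum servers needed: c = 6.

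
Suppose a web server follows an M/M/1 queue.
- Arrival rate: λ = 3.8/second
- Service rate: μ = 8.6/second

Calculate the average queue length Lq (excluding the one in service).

ρ = λ/μ = 3.8/8.6 = 0.4419
For M/M/1: Lq = λ²/(μ(μ-λ))
Lq = 14.44/(8.6 × 4.80)
Lq = 0.3498 requests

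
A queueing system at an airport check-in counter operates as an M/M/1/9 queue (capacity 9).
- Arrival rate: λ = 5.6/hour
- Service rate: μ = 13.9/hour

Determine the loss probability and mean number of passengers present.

ρ = λ/μ = 5.6/13.9 = 0.40288
P₀ = (1-ρ)/(1-ρ^(K+1)) = (1-0.40288)/(1-0.40288^10) = 0.5971/0.9999 = 0.5972
P_K = P₀×ρ^K = 0.5972 × 0.40288^9 = 0.5972 × 0.0002796 = 0.0001670
Blocking probability P_9 = 0.0001670 (0.01670%)
L = ρ[1 - (K+1)ρ^K + Kρ^(K+1)] / [(1-ρ)(1-ρ^(K+1))]
L = 0.40288 × (1 - 10×0.0002796 + 9×0.0001127) / ((1 - 0.40288) × (1 - 0.0001127)) = 0.6736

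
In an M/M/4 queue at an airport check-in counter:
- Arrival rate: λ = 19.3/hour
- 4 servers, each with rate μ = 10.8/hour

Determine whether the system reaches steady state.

Stability requires ρ = λ/(cμ) < 1
ρ = 19.3/(4 × 10.8) = 19.3/43.20 = 0.4468
Since 0.4468 < 1, the system is STABLE.
The servers are busy 44.68% of the time.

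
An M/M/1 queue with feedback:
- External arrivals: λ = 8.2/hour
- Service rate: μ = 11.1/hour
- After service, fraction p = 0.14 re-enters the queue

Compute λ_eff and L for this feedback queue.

Effective arrival rate: λ_eff = λ/(1-p) = 8.2/(1-0.14) = 8.2/0.86 = 9.534884
ρ = λ_eff/μ = 9.534884/11.1 = 0.858999
L = ρ/(1-ρ) = 0.858999/(1-0.858999) = 6.0921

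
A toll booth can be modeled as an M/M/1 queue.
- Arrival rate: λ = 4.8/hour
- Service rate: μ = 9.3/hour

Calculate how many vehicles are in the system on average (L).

ρ = λ/μ = 4.8/9.3 = 0.5161
For M/M/1: L = λ/(μ-λ)
L = 4.8/(9.3-4.8) = 4.8/4.50
L = 1.0667 vehicles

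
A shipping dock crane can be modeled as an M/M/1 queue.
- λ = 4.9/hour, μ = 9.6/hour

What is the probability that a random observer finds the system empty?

ρ = λ/μ = 4.9/9.6 = 0.5104
P(0) = 1 - ρ = 1 - 0.5104 = 0.4896
The server is idle 48.96% of the time.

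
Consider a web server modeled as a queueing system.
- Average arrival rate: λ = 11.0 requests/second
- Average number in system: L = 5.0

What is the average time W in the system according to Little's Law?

Little's Law: L = λW, so W = L/λ
W = 5.0/11.0 = 0.4545 seconds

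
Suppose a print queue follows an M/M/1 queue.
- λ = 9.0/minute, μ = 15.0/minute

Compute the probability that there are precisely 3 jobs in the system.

ρ = λ/μ = 9.0/15.0 = 0.6000
P(n) = (1-ρ)ρⁿ
P(3) = (1-0.6000) × 0.6000^3
P(3) = 0.4000 × 0.2160
P(3) = 0.08640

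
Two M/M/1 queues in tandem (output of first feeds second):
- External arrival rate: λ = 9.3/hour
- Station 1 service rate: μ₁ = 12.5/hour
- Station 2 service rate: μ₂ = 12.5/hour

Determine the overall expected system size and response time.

By Jackson's theorem, each station behaves as independent M/M/1.
Station 1: ρ₁ = 9.3/12.5 = 0.7440, L₁ = ρ₁/(1-ρ₁) = λ/(μ₁-λ) = 9.3/3.20 = 2.90625
Station 2: ρ₂ = 9.3/12.5 = 0.7440, L₂ = ρ₂/(1-ρ₂) = λ/(μ₂-λ) = 9.3/3.20 = 2.90625
Total: L = L₁ + L₂ = 2.90625 + 2.90625 = 5.8125
W = L/λ = 5.8125/9.3 = 0.6250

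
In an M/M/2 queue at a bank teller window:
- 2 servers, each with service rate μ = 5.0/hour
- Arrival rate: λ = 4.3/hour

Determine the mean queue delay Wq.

Traffic intensity: ρ = λ/(cμ) = 4.3/(2×5.0) = 0.4300
Since ρ = 0.4300 < 1, system is stable.
Offered load a = λ/μ = cρ = 4.3/5.0 = 0.8600
P₀ = [ Σₙ₌₀^1 aⁿ/n! + a^2/(2!(1-ρ)) ]⁻¹
Σ = a^0/0! + a^1/1! = 1.0000 + 0.8600 = 1.8600
a^2/(2!(1-ρ)) = 0.7396/(2 × 0.5700) = 0.6488
P₀ = 1/(1.8600 + 0.6488) = 0.3986
Lq = P₀·a^2·ρ / (2!(1-ρ)²) = 0.3986 × 0.7396 × 0.4300 / (2 × 0.3249) = 0.1951
Wq = Lq/λ = 0.1951/4.3 = 0.04537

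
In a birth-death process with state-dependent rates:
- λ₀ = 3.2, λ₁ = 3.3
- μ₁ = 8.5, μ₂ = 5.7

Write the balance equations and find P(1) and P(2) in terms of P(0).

Balance equations:
State 0: λ₀P₀ = μ₁P₁ → P₁ = (λ₀/μ₁)P₀ = (3.2/8.5)P₀ = 0.3765P₀
State 1: P₂ = (λ₀λ₁)/(μ₁μ₂)P₀ = (3.2×3.3)/(8.5×5.7)P₀ = 0.2180P₀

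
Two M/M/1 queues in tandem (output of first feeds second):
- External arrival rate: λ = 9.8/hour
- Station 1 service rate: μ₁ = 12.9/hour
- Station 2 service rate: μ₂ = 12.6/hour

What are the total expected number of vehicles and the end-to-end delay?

By Jackson's theorem, each station behaves as independent M/M/1.
Station 1: ρ₁ = 9.8/12.9 = 0.7597, L₁ = ρ₁/(1-ρ₁) = λ/(μ₁-λ) = 9.8/3.10 = 3.1613
Station 2: ρ₂ = 9.8/12.6 = 0.7778, L₂ = ρ₂/(1-ρ₂) = λ/(μ₂-λ) = 9.8/2.80 = 3.5000
Total: L = L₁ + L₂ = 3.1613 + 3.5000 = 6.6613
W = L/λ = 6.6613/9.8 = 0.6797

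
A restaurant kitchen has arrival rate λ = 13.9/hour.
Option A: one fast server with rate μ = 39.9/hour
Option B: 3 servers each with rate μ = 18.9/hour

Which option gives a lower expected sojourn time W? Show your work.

Option A: single server μ = 39.9 (M/M/1)
  ρ_A = 13.9/39.9 = 0.3484
  W_A = 1/(μ-λ) = 1/(39.9-13.9) = 1/26.00 = 0.03846

Option B: 3 servers μ = 18.9 (M/M/3)
  ρ_B = λ/(cμ) = 13.9/(3×18.9) = 0.2451
  Offered load a = λ/μ = cρ = 13.9/18.9 = 0.7354
  P₀ = [ Σₙ₌₀^2 aⁿ/n! + a^3/(3!(1-ρ)) ]⁻¹
  Σ = a^0/0! + a^1/1! + a^2/2! = 1.0000 + 0.73545 + 0.27044 = 2.0059
  a^3/(3!(1-ρ)) = 0.3978/(6 × 0.7549) = 0.08783
  P₀ = 1/(2.0059 + 0.08783) = 0.4776
  Lq = P₀·a^3·ρ / (3!(1-ρ)²) = 0.4776 × 0.3978 × 0.2451 / (6 × 0.5698) = 0.01362
  Wq_B = Lq/λ = 0.013624/13.9 = 0.0009801
  W_B = Wq_B + 1/μ = 0.0009801 + 0.05291 = 0.05389

Since W_A = 0.03846 < W_B = 0.05389, Option A (single fast server) has the shorter time in system.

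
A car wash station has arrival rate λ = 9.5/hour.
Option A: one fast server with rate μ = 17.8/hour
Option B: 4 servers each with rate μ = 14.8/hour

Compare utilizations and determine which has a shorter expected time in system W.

Option A: single server μ = 17.8 (M/M/1)
  ρ_A = 9.5/17.8 = 0.5337
  W_A = 1/(μ-λ) = 1/(17.8-9.5) = 1/8.30 = 0.1205

Option B: 4 servers μ = 14.8 (M/M/4)
  ρ_B = λ/(cμ) = 9.5/(4×14.8) = 0.1605
  Offered load a = λ/μ = cρ = 9.5/14.8 = 0.6419
  P₀ = [ Σₙ₌₀^3 aⁿ/n! + a^4/(4!(1-ρ)) ]⁻¹
  Σ = a^0/0! + a^1/1! + a^2/2! + a^3/3! = 1.0000 + 0.6419 + 0.2060 + 0.04408 = 1.8920
  a^4/(4!(1-ρ)) = 0.169765/(24 × 0.839527) = 0.008426
  P₀ = 1/(1.8920 + 0.008426) = 0.5262
  Lq = P₀·a^4·ρ / (4!(1-ρ)²) = 0.526202 × 0.169765 × 0.160473 / (24 × 0.704806) = 0.0008475
  Wq_B = Lq/λ = 0.0008475/9.5 = 0.00008921
  W_B = Wq_B + 1/μ = 0.00008921 + 0.06757 = 0.06766

Since W_B = 0.06766 < W_A = 0.1205, Option B (multiple servers) has the shorter time in system.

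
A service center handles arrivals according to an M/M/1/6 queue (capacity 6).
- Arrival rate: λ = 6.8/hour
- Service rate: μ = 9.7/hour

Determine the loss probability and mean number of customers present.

ρ = λ/μ = 6.8/9.7 = 0.70103
P₀ = (1-ρ)/(1-ρ^(K+1)) = (1-0.70103)/(1-0.70103^7) = 0.2990/0.9168 = 0.3261
P_K = P₀×ρ^K = 0.3261 × 0.70103^6 = 0.3261 × 0.1187 = 0.03871
Blocking probability P_6 = 0.03871 (3.87%)
L = ρ[1 - (K+1)ρ^K + Kρ^(K+1)] / [(1-ρ)(1-ρ^(K+1))]
L = 0.70103 × (1 - 7×0.11869 + 6×0.083206) / ((1 - 0.70103) × (1 - 0.083206)) = 1.7095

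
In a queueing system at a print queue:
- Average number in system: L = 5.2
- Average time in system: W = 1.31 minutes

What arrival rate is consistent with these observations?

Little's Law: L = λW, so λ = L/W
λ = 5.2/1.31 = 3.9695 jobs/minute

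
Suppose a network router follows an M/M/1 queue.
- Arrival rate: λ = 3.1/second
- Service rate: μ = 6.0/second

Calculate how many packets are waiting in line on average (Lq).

ρ = λ/μ = 3.1/6.0 = 0.5167
For M/M/1: Lq = λ²/(μ(μ-λ))
Lq = 9.61/(6.0 × 2.90)
Lq = 0.5523 packets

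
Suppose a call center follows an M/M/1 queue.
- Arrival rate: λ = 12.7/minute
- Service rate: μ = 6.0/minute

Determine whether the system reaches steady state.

Stability requires ρ = λ/(cμ) < 1
ρ = 12.7/(1 × 6.0) = 12.7/6.00 = 2.1167
Since 2.1167 ≥ 1, the system is UNSTABLE.
Queue grows without bound. Need μ > λ = 12.7.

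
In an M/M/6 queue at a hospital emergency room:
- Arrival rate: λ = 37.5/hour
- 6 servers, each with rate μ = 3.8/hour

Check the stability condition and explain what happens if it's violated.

Stability requires ρ = λ/(cμ) < 1
ρ = 37.5/(6 × 3.8) = 37.5/22.80 = 1.6447
Since 1.6447 ≥ 1, the system is UNSTABLE.
Need c > λ/μ = 37.5/3.8 = 9.87.
Minimum servers needed: c = 10.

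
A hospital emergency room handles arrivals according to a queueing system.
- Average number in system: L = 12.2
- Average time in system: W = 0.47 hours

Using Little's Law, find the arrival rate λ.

Little's Law: L = λW, so λ = L/W
λ = 12.2/0.47 = 25.9574 patients/hour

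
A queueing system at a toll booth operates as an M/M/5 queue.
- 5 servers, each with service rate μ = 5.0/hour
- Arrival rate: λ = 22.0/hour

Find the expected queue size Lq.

Traffic intensity: ρ = λ/(cμ) = 22.0/(5×5.0) = 0.8800
Since ρ = 0.8800 < 1, system is stable.
Offered load a = λ/μ = cρ = 22.0/5.0 = 4.4000
P₀ = [ Σₙ₌₀^4 aⁿ/n! + a^5/(5!(1-ρ)) ]⁻¹
Σ = a^0/0! + a^1/1! + a^2/2! + a^3/3! + a^4/4! = 1.0000 + 4.4000 + 9.6800 + 14.1973 + 15.6171 = 44.8944
a^5/(5!(1-ρ)) = 1649.1622/(120 × 0.1200) = 114.5252
P₀ = 1/(44.8944 + 114.5252) = 0.006273
Lq = P₀·a^5·ρ / (5!(1-ρ)²) = 0.0062728 × 1649.1622 × 0.88000 / (120 × 0.014400) = 5.2682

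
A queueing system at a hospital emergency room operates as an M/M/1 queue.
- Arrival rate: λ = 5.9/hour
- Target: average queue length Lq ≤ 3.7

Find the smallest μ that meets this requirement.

For M/M/1: Lq = λ²/(μ(μ-λ))
Need Lq ≤ 3.7, i.e. μ(μ-λ) ≥ λ²/3.7
μ² - 5.9μ - 34.81/3.7 ≥ 0  →  μ² - 5.9μ - 9.4081 ≥ 0
Quadratic formula (positive root): μ = [λ + √(λ² + 4×9.4081)]/2
Discriminant: 34.81 + 4×9.4081 = 72.4424, √72.4424 = 8.5113
μ ≥ (5.9 + 8.5113)/2 = 7.2057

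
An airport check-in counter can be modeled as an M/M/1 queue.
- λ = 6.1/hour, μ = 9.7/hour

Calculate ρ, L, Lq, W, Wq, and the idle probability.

Step 1: ρ = λ/μ = 6.1/9.7 = 0.6289
Step 2: L = λ/(μ-λ) = 6.1/3.60 = 1.6944
Step 3: Lq = λ²/(μ(μ-λ)) = 37.21/(9.7×3.60) = 1.0656
Step 4: W = 1/(μ-λ) = 1/3.60 = 0.277778
Step 5: Wq = λ/(μ(μ-λ)) = 6.1/(9.7×3.60) = 0.1747
Step 6: P(0) = 1-ρ = 0.3711
Verify: L = λW = 6.1×0.277778 = 1.6944 ✔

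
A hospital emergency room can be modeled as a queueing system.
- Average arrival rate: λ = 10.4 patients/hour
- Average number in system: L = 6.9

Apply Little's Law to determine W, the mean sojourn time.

Little's Law: L = λW, so W = L/λ
W = 6.9/10.4 = 0.6635 hours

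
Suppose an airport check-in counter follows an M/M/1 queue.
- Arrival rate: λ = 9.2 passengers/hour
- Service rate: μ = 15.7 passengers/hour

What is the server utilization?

Server utilization: ρ = λ/μ
ρ = 9.2/15.7 = 0.5860
The server is busy 58.60% of the time.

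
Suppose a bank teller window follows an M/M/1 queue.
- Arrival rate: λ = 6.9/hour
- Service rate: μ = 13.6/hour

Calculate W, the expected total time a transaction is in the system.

First, compute utilization: ρ = λ/μ = 6.9/13.6 = 0.5074
For M/M/1: W = 1/(μ-λ)
W = 1/(13.6-6.9) = 1/6.70
W = 0.1493 hours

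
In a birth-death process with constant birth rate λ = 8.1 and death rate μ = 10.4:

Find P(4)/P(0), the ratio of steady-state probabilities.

For constant rates: P(n)/P(0) = (λ/μ)^n
P(4)/P(0) = (8.1/10.4)^4 = 0.77885^4 = 0.3680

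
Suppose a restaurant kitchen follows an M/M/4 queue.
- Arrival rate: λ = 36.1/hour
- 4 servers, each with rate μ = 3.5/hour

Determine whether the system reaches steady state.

Stability requires ρ = λ/(cμ) < 1
ρ = 36.1/(4 × 3.5) = 36.1/14.00 = 2.5786
Since 2.5786 ≥ 1, the system is UNSTABLE.
Need c > λ/μ = 36.1/3.5 = 10.31.
Minimum servers needed: c = 11.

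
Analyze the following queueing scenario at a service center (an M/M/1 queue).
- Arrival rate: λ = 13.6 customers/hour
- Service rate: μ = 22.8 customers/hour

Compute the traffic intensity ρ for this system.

Server utilization: ρ = λ/μ
ρ = 13.6/22.8 = 0.5965
The server is busy 59.65% of the time.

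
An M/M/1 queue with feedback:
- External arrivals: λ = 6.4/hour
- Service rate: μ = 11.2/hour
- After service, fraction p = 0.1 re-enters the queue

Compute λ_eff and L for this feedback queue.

Effective arrival rate: λ_eff = λ/(1-p) = 6.4/(1-0.1) = 6.4/0.90 = 7.1111
ρ = λ_eff/μ = 7.1111/11.2 = 0.63492
L = ρ/(1-ρ) = 0.63492/(1-0.63492) = 1.7391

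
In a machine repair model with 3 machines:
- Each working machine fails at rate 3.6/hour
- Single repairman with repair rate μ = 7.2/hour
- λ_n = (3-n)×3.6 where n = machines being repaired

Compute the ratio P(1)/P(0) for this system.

P(1)/P(0) = ∏_{i=0}^{1-1} λ_i/μ_{i+1}
= (3-0)×3.6/7.2
= 1.5000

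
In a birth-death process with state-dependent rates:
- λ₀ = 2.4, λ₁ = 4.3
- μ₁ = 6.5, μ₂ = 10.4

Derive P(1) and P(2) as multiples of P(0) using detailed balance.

Balance equations:
State 0: λ₀P₀ = μ₁P₁ → P₁ = (λ₀/μ₁)P₀ = (2.4/6.5)P₀ = 0.3692P₀
State 1: P₂ = (λ₀λ₁)/(μ₁μ₂)P₀ = (2.4×4.3)/(6.5×10.4)P₀ = 0.1527P₀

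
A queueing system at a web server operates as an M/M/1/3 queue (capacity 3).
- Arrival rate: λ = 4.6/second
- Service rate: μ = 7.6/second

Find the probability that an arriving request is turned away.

ρ = λ/μ = 4.6/7.6 = 0.60526
P₀ = (1-ρ)/(1-ρ^(K+1)) = (1-0.60526)/(1-0.60526^4) = 0.3947/0.8658 = 0.4559
P_K = P₀×ρ^K = 0.4559 × 0.60526^3 = 0.4559 × 0.2217 = 0.1011
Blocking probability = 10.11%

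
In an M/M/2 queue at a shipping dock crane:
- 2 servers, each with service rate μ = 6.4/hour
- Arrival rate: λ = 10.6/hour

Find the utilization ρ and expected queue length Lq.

Traffic intensity: ρ = λ/(cμ) = 10.6/(2×6.4) = 0.8281
Since ρ = 0.8281 < 1, system is stable.
Offered load a = λ/μ = cρ = 10.6/6.4 = 1.6562
P₀ = [ Σₙ₌₀^1 aⁿ/n! + a^2/(2!(1-ρ)) ]⁻¹
Σ = a^0/0! + a^1/1! = 1.0000 + 1.6562 = 2.6562
a^2/(2!(1-ρ)) = 2.74316/(2 × 0.171875) = 7.9801
P₀ = 1/(2.6562 + 7.9801) = 0.09402
Lq = P₀·a^2·ρ / (2!(1-ρ)²) = 0.094017 × 2.7432 × 0.82812 / (2 × 0.029541) = 3.6149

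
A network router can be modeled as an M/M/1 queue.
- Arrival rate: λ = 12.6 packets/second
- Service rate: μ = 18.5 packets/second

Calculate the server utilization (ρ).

Server utilization: ρ = λ/μ
ρ = 12.6/18.5 = 0.6811
The server is busy 68.11% of the time.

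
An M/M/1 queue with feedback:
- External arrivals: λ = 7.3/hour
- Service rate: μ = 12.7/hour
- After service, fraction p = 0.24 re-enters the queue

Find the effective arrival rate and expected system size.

Effective arrival rate: λ_eff = λ/(1-p) = 7.3/(1-0.24) = 7.3/0.76 = 9.6053
ρ = λ_eff/μ = 9.6053/12.7 = 0.75632
L = ρ/(1-ρ) = 0.75632/(1-0.75632) = 3.1037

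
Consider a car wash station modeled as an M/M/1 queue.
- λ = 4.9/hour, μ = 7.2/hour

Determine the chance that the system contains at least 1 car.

ρ = λ/μ = 4.9/7.2 = 0.6806
P(N ≥ n) = ρⁿ
P(N ≥ 1) = 0.6806^1
P(N ≥ 1) = 0.6806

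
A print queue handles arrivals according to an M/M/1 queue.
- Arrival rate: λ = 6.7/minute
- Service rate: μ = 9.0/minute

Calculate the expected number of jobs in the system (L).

ρ = λ/μ = 6.7/9.0 = 0.7444
For M/M/1: L = λ/(μ-λ)
L = 6.7/(9.0-6.7) = 6.7/2.30
L = 2.9130 jobs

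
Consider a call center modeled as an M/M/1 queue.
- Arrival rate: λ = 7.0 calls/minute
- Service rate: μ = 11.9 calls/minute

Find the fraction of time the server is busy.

Server utilization: ρ = λ/μ
ρ = 7.0/11.9 = 0.5882
The server is busy 58.82% of the time.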